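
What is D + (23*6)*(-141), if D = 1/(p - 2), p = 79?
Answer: -1498265/77 ≈ -19458.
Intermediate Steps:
D = 1/77 (D = 1/(79 - 2) = 1/77 ≈ 0.012987)
D + (23*6)*(-141) = 1/77 + (23*6)*(-141) = 1/77 + 138*(-141) = 1/77 - 19458 = -1498265/77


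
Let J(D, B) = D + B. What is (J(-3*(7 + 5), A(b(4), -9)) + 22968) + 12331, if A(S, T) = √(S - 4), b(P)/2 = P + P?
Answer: 35263 + 2*√3 ≈ 35266.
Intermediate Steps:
b(P) = 4*P (b(P) = 2*(P + P) = 2*(2*P) = 4*P)
A(S, T) = √(-4 + S)
J(D, B) = B + D
(J(-3*(7 + 5), A(b(4), -9)) + 22968) + 12331 = ((√(-4 + 4*4) - 3*(7 + 5)) + 22968) + 12331 = ((√(-4 + 16) - 3*12) + 22968) + 12331 = ((√12 - 36) + 22968) + 12331 = ((2*√3 - 36) + 22968) + 12331 = ((-36 + 2*√3) + 22968) + 12331 = (22932 + 2*√3) + 12331 = 35263 + 2*√3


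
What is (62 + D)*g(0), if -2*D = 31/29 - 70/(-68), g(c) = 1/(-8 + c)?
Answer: -120195/15776 ≈ -7.6189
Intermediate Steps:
D = -2069/1972 (D = -(31/29 - 70/(-68))/2 = -(31*(1/29) - 70*(-1/68))/2 = -(31/29 + 35/34)/2 = -½*2069/986 = -2069/1972 ≈ -1.0492)
(62 + D)*g(0) = (62 - 2069/1972)/(-8 + 0) = (120195/1972)/(-8) = (120195/1972)*(-⅛) = -120195/15776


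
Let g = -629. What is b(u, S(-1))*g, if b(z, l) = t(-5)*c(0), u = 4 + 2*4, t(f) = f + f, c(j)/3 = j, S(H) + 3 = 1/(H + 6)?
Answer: 0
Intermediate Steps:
S(H) = -3 + 1/(6 + H) (S(H) = -3 + 1/(H + 6) = -3 + 1/(6 + H))
c(j) = 3*j
t(f) = 2*f
u = 12 (u = 4 + 8 = 12)
b(z, l) = 0 (b(z, l) = (2*(-5))*(3*0) = -10*0 = 0)
b(u, S(-1))*g = 0*(-629) = 0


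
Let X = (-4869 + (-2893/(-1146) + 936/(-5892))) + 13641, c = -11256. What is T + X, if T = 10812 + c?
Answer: 4687380083/562686 ≈ 8330.4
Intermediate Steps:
X = 4937212667/562686 (X = (-4869 + (-2893*(-1/1146) + 936*(-1/5892))) + 13641 = (-4869 + (2893/1146 - 78/491)) + 13641 = (-4869 + 1331075/562686) + 13641 = -2738387059/562686 + 13641 = 4937212667/562686 ≈ 8774.4)
T = -444 (T = 10812 - 11256 = -444)
T + X = -444 + 4937212667/562686 = 4687380083/562686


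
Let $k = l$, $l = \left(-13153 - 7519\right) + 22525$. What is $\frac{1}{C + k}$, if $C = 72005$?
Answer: $\frac{1}{73858} \approx 1.3539 \cdot 10^{-5}$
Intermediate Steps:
$l = 1853$ ($l = -20672 + 22525 = 1853$)
$k = 1853$
$\frac{1}{C + k} = \frac{1}{72005 + 1853} = \frac{1}{73858}$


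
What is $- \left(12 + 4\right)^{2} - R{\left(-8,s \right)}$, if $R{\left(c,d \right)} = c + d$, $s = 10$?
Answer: $-258$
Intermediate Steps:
$- \left(12 + 4\right)^{2} - R{\left(-8,s \right)} = - \left(12 + 4\right)^{2} - \left(-8 + 10\right) = - 16^{2} - 2 = \left(-1\right) 256 - 2 = -256 - 2 = -258$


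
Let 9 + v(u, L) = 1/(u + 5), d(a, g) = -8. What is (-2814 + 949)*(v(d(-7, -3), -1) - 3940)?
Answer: 22096520/3 ≈ 7.3655e+6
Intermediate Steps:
v(u, L) = -9 + 1/(5 + u) (v(u, L) = -9 + 1/(u + 5) = -9 + 1/(5 + u))
(-2814 + 949)*(v(d(-7, -3), -1) - 3940) = (-2814 + 949)*((-44 - 9*(-8))/(5 - 8) - 3940) = -1865*((-44 + 72)/(-3) - 3940) = -1865*(-1/3*28 - 3940) = -1865*(-28/3 - 3940) = -1865*(-11848/3) = 22096520/3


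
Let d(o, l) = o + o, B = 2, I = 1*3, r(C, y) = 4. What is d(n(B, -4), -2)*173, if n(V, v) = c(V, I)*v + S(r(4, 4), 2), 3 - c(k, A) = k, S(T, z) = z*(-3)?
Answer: -3460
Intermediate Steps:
I = 3
S(T, z) = -3*z
c(k, A) = 3 - k
n(V, v) = -6 + v*(3 - V) (n(V, v) = (3 - V)*v - 3*2 = v*(3 - V) - 6 = -6 + v*(3 - V))
d(o, l) = 2*o
d(n(B, -4), -2)*173 = (2*(-6 - 1*(-4)*(-3 + 2)))*173 = (2*(-6 - 1*(-4)*(-1)))*173 = (2*(-6 - 4))*173 = (2*(-10))*173 = -20*173 = -3460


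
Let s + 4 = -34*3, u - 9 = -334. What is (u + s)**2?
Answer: 185761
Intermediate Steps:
u = -325 (u = 9 - 334 = -325)
s = -106 (s = -4 - 34*3 = -4 - 102 = -106)
(u + s)**2 = (-325 - 106)**2 = (-431)**2 = 185761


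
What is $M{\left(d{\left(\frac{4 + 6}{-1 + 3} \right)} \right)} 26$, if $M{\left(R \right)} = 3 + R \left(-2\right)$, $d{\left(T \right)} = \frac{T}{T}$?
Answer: $26$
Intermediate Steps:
$d{\left(T \right)} = 1$
$M{\left(R \right)} = 3 - 2 R$
$M{\left(d{\left(\frac{4 + 6}{-1 + 3} \right)} \right)} 26 = \left(3 - 2\right) 26 = 1 \cdot 26 = 26$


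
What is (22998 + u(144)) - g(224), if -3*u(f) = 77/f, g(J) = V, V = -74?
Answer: 9967027/432 ≈ 23072.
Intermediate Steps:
g(J) = -74
u(f) = -77/(3*f)
(22998 + u(144)) - g(224) = (22998 - 77/3/144) - 1*(-74) = (22998 - 77/3*1/144) + 74 = (22998 - 77/432) + 74 = 9935059/432 + 74 = 9967027/432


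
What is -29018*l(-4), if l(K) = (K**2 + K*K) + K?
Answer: -812504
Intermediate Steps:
l(K) = K + 2*K**2 (l(K) = (K**2 + K**2) + K = 2*K**2 + K = K + 2*K**2)
-29018*l(-4) = -(-116072)*(1 + 2*(-4)) = -(-116072)*(1 - 8) = -(-116072)*(-7) = -29018*28 = -812504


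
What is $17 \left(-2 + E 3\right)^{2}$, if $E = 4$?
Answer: $1700$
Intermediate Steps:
$17 \left(-2 + E 3\right)^{2} = 17 \left(-2 + 4 \cdot 3\right)^{2} = 17 \left(-2 + 12\right)^{2} = 17 \cdot 10^{2} = 17 \cdot 100 = 1700$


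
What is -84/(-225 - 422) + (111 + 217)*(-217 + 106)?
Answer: -23555892/647 ≈ -36408.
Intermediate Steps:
-84/(-225 - 422) + (111 + 217)*(-217 + 106) = -84/(-647) + 328*(-111) = -1/647*(-84) - 36408 = 84/647 - 36408 = -23555892/647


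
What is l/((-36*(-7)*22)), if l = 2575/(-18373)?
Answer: -2575/101859912 ≈ -2.5280e-5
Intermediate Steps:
l = -2575/18373 (l = 2575*(-1/18373) = -2575/18373 ≈ -0.14015)
l/((-36*(-7)*22)) = -2575/(18373*(-36*(-7)*22)) = -2575/(18373*(252*22)) = -2575/18373/5544 = -2575/18373*1/5544 = -2575/101859912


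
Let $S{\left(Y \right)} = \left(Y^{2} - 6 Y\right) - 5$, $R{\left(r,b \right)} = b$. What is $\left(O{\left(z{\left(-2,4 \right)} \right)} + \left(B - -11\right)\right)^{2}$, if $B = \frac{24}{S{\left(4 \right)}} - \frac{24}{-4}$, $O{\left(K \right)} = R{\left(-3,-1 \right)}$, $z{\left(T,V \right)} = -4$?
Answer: $\frac{33856}{169} \approx 200.33$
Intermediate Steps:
$O{\left(K \right)} = -1$
$S{\left(Y \right)} = -5 + Y^{2} - 6 Y$
$B = \frac{54}{13}$ ($B = \frac{24}{-5 + 4^{2} - 24} - \frac{24}{-4} = \frac{24}{-5 + 16 - 24} - -6 = \frac{24}{-13} + 6 = 24 \left(- \frac{1}{13}\right) + 6 = - \frac{24}{13} + 6 = \frac{54}{13} \approx 4.1538$)
$\left(O{\left(z{\left(-2,4 \right)} \right)} + \left(B - -11\right)\right)^{2} = \left(-1 + \left(\frac{54}{13} - -11\right)\right)^{2} = \left(-1 + \left(\frac{54}{13} + 11\right)\right)^{2} = \left(-1 + \frac{197}{13}\right)^{2} = \left(\frac{184}{13}\right)^{2} = \frac{33856}{169}$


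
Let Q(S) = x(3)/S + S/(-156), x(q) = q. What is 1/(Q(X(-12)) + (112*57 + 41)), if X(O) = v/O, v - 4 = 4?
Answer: 117/751199 ≈ 0.00015575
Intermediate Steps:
v = 8 (v = 4 + 4 = 8)
X(O) = 8/O
Q(S) = 3/S - S/156 (Q(S) = 3/S + S/(-156) = 3/S + S*(-1/156) = 3/S - S/156)
1/(Q(X(-12)) + (112*57 + 41)) = 1/((3/((8/(-12))) - 2/(39*(-12))) + (112*57 + 41)) = 1/((3/((8*(-1/12))) - 2*(-1)/(39*12)) + (6384 + 41)) = 1/((3/(-⅔) - 1/156*(-⅔)) + 6425) = 1/((3*(-3/2) + 1/234) + 6425) = 1/((-9/2 + 1/234) + 6425) = 1/(-526/117 + 6425) = 1/(751199/117) = 117/751199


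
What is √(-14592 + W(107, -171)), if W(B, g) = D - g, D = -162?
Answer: I*√14583 ≈ 120.76*I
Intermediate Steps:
W(B, g) = -162 - g
√(-14592 + W(107, -171)) = √(-14592 + (-162 - 1*(-171))) = √(-14592 + (-162 + 171)) = √(-14592 + 9) = √(-14583) = I*√14583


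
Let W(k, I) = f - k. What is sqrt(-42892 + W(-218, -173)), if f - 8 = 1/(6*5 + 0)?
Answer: I*sqrt(38399370)/30 ≈ 206.56*I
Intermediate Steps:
f = 241/30 (f = 8 + 1/(6*5 + 0) = 8 + 1/(30 + 0) = 8 + 1/30 = 241/30 ≈ 8.0333)
W(k, I) = 241/30 - k
sqrt(-42892 + W(-218, -173)) = sqrt(-42892 + (241/30 - 1*(-218))) = sqrt(-42892 + (241/30 + 218)) = sqrt(-42892 + 6781/30) = sqrt(-1279979/30) = I*sqrt(38399370)/30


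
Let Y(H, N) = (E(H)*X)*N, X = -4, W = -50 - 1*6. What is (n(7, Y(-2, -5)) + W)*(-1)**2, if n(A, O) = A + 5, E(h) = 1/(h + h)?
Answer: -44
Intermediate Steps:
W = -56 (W = -50 - 6 = -56)
E(h) = 1/(2*h)
Y(H, N) = -2*N/H (Y(H, N) = ((1/(2*H))*(-4))*N = (-2/H)*N = -2*N/H)
n(A, O) = 5 + A
(n(7, Y(-2, -5)) + W)*(-1)**2 = ((5 + 7) - 56)*(-1)**2 = (12 - 56)*1 = -44*1 = -44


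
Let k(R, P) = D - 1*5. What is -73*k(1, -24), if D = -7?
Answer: 876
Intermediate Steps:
k(R, P) = -12 (k(R, P) = -7 - 1*5 = -7 - 5 = -12)
-73*k(1, -24) = -73*(-12) = 876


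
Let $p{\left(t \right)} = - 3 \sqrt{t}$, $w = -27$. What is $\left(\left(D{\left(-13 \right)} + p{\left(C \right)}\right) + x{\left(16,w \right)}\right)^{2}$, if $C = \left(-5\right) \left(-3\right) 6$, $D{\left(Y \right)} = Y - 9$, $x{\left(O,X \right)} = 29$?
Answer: $859 - 126 \sqrt{10} \approx 460.55$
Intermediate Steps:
$D{\left(Y \right)} = -9 + Y$ ($D{\left(Y \right)} = Y - 9 = -9 + Y$)
$C = 90$ ($C = 15 \cdot 6 = 90$)
$\left(\left(D{\left(-13 \right)} + p{\left(C \right)}\right) + x{\left(16,w \right)}\right)^{2} = \left(\left(\left(-9 - 13\right) - 3 \sqrt{90}\right) + 29\right)^{2} = \left(\left(-22 - 3 \cdot 3 \sqrt{10}\right) + 29\right)^{2} = \left(\left(-22 - 9 \sqrt{10}\right) + 29\right)^{2} = \left(7 - 9 \sqrt{10}\right)^{2}$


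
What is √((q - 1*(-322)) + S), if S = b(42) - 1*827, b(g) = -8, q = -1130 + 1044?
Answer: I*√599 ≈ 24.474*I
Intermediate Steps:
q = -86
S = -835 (S = -8 - 1*827 = -8 - 827 = -835)
√((q - 1*(-322)) + S) = √((-86 - 1*(-322)) - 835) = √((-86 + 322) - 835) = √(236 - 835) = √(-599) = I*√599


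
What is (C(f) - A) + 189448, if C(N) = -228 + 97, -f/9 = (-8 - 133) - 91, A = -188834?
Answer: 378151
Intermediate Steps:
f = 2088 (f = -9*((-8 - 133) - 91) = -9*(-141 - 91) = -9*(-232) = 2088)
C(N) = -131
(C(f) - A) + 189448 = (-131 - 1*(-188834)) + 189448 = (-131 + 188834) + 189448 = 188703 + 189448 = 378151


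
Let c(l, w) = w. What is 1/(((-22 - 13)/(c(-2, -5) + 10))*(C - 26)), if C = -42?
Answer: 1/476 ≈ 0.0021008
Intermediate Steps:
1/(((-22 - 13)/(c(-2, -5) + 10))*(C - 26)) = 1/(((-22 - 13)/(-5 + 10))*(-42 - 26)) = 1/(-35/5*(-68)) = 1/(-35*⅕*(-68)) = 1/(-7*(-68)) = 1/476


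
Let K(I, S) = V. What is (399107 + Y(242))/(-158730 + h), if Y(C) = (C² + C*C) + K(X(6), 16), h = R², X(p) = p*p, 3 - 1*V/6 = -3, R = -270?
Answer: -516271/85830 ≈ -6.0150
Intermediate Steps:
V = 36 (V = 18 - 6*(-3) = 18 + 18 = 36)
X(p) = p²
K(I, S) = 36
h = 72900 (h = (-270)² = 72900)
Y(C) = 36 + 2*C² (Y(C) = (C² + C*C) + 36 = (C² + C²) + 36 = 2*C² + 36 = 36 + 2*C²)
(399107 + Y(242))/(-158730 + h) = (399107 + (36 + 2*242²))/(-158730 + 72900) = (399107 + (36 + 2*58564))/(-85830) = (399107 + (36 + 117128))*(-1/85830) = (399107 + 117164)*(-1/85830) = 516271*(-1/85830) = -516271/85830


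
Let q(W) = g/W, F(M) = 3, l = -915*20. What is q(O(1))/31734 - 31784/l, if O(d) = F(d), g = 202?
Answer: 126233207/72591525 ≈ 1.7390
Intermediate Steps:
l = -18300
O(d) = 3
q(W) = 202/W
q(O(1))/31734 - 31784/l = (202/3)/31734 - 31784/(-18300) = (202*(⅓))*(1/31734) - 31784*(-1/18300) = (202/3)*(1/31734) + 7946/4575 = 101/47601 + 7946/4575 = 126233207/72591525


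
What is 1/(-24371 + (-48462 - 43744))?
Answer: -1/116577 ≈ -8.5780e-6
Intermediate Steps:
1/(-24371 + (-48462 - 43744)) = 1/(-24371 - 92206) = 1/(-116577) = -1/116577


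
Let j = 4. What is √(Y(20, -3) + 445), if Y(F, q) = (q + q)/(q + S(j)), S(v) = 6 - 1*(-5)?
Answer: √1777/2 ≈ 21.077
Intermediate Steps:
S(v) = 11 (S(v) = 6 + 5 = 11)
Y(F, q) = 2*q/(11 + q) (Y(F, q) = (q + q)/(q + 11) = (2*q)/(11 + q) = 2*q/(11 + q))
√(Y(20, -3) + 445) = √(2*(-3)/(11 - 3) + 445) = √(2*(-3)/8 + 445) = √(2*(-3)*(⅛) + 445) = √(-¾ + 445) = √(1777/4) = √1777/2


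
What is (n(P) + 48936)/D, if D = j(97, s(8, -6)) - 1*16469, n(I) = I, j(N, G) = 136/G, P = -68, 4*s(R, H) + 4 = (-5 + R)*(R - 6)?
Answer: -48868/16197 ≈ -3.0171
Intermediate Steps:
s(R, H) = -1 + (-6 + R)*(-5 + R)/4 (s(R, H) = -1 + ((-5 + R)*(R - 6))/4 = -1 + ((-5 + R)*(-6 + R))/4 = -1 + ((-6 + R)*(-5 + R))/4 = -1 + (-6 + R)*(-5 + R)/4)
D = -16197 (D = 136/(13/2 - 11/4*8 + (¼)*8²) - 1*16469 = 136/(13/2 - 22 + (¼)*64) - 16469 = 136/(13/2 - 22 + 16) - 16469 = 136/(½) - 16469 = 136*2 - 16469 = 272 - 16469 = -16197)
(n(P) + 48936)/D = (-68 + 48936)/(-16197) = 48868*(-1/16197) = -48868/16197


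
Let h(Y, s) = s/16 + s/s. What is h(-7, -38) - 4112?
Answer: -32907/8 ≈ -4113.4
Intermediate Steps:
h(Y, s) = 1 + s/16 (h(Y, s) = s*(1/16) + 1 = s/16 + 1 = 1 + s/16)
h(-7, -38) - 4112 = (1 + (1/16)*(-38)) - 4112 = (1 - 19/8) - 4112 = -11/8 - 4112 = -32907/8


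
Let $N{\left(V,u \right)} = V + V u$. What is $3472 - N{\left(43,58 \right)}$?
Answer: $935$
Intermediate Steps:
$3472 - N{\left(43,58 \right)} = 3472 - 43 \left(1 + 58\right) = 3472 - 43 \cdot 59 = 3472 - 2537 = 935$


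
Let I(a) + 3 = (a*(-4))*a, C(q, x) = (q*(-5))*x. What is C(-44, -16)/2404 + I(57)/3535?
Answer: -1560457/303505 ≈ -5.1415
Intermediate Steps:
C(q, x) = -5*q*x (C(q, x) = (-5*q)*x = -5*q*x)
I(a) = -3 - 4*a² (I(a) = -3 + (a*(-4))*a = -3 + (-4*a)*a = -3 - 4*a²)
C(-44, -16)/2404 + I(57)/3535 = -5*(-44)*(-16)/2404 + (-3 - 4*57²)/3535 = -3520*1/2404 + (-3 - 4*3249)*(1/3535) = -880/601 + (-3 - 12996)*(1/3535) = -880/601 - 12999*1/3535 = -880/601 - 1857/505 = -1560457/303505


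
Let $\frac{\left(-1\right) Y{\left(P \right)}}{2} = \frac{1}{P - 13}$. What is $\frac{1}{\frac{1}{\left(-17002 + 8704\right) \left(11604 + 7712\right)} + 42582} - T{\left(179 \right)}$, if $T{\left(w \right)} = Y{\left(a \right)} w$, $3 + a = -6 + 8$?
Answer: $- \frac{1221713337088549}{47776543092425} \approx -25.571$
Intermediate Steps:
$a = -1$ ($a = -3 + \left(-6 + 8\right) = -3 + 2 = -1$)
$Y{\left(P \right)} = - \frac{2}{-13 + P}$ ($Y{\left(P \right)} = - \frac{2}{P - 13} = - \frac{2}{-13 + P}$)
$T{\left(w \right)} = \frac{w}{7}$ ($T{\left(w \right)} = - \frac{2}{-13 - 1} w = - \frac{2}{-14} w = \left(-2\right) \left(- \frac{1}{14}\right) w = \frac{w}{7}$)
$\frac{1}{\frac{1}{\left(-17002 + 8704\right) \left(11604 + 7712\right)} + 42582} - T{\left(179 \right)} = \frac{1}{\frac{1}{\left(-17002 + 8704\right) \left(11604 + 7712\right)} + 42582} - \frac{1}{7} \cdot 179 = \frac{1}{\frac{1}{\left(-8298\right) 19316} + 42582} - \frac{179}{7} = \frac{1}{\frac{1}{-160284168} + 42582} - \frac{179}{7} = \frac{1}{- \frac{1}{160284168} + 42582} - \frac{179}{7} = \frac{1}{\frac{6825220441775}{160284168}} - \frac{179}{7} = \frac{160284168}{6825220441775} - \frac{179}{7} = - \frac{1221713337088549}{47776543092425}$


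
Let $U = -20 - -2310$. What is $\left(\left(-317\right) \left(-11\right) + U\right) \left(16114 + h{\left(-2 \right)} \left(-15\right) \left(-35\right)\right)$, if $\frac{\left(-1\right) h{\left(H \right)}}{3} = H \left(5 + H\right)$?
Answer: $147683228$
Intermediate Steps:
$h{\left(H \right)} = - 3 H \left(5 + H\right)$
$U = 2290$ ($U = -20 + 2310 = 2290$)
$\left(\left(-317\right) \left(-11\right) + U\right) \left(16114 + h{\left(-2 \right)} \left(-15\right) \left(-35\right)\right) = \left(\left(-317\right) \left(-11\right) + 2290\right) \left(16114 + \left(-3\right) \left(-2\right) \left(5 - 2\right) \left(-15\right) \left(-35\right)\right) = \left(3487 + 2290\right) \left(16114 + \left(-3\right) \left(-2\right) 3 \left(-15\right) \left(-35\right)\right) = 5777 \left(16114 + 18 \left(-15\right) \left(-35\right)\right) = 5777 \left(16114 - -9450\right) = 5777 \left(16114 + 9450\right) = 5777 \cdot 25564 = 147683228$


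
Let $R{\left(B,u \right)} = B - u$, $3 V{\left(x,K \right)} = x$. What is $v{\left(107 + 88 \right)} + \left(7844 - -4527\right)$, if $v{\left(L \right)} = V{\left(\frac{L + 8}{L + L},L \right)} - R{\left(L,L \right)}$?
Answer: $\frac{14474273}{1170} \approx 12371.0$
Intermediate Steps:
$V{\left(x,K \right)} = \frac{x}{3}$
$v{\left(L \right)} = \frac{8 + L}{6 L}$ ($v{\left(L \right)} = \frac{\left(L + 8\right) \frac{1}{L + L}}{3} - \left(L - L\right) = \frac{\left(8 + L\right) \frac{1}{2 L}}{3} - 0 = \frac{\left(8 + L\right) \frac{1}{2 L}}{3} + 0 = \frac{\frac{1}{2} \frac{1}{L} \left(8 + L\right)}{3} + 0 = \frac{8 + L}{6 L} + 0 = \frac{8 + L}{6 L}$)
$v{\left(107 + 88 \right)} + \left(7844 - -4527\right) = \frac{8 + \left(107 + 88\right)}{6 \left(107 + 88\right)} + \left(7844 - -4527\right) = \frac{8 + 195}{6 \cdot 195} + \left(7844 + 4527\right) = \frac{1}{6} \cdot \frac{1}{195} \cdot 203 + 12371 = \frac{203}{1170} + 12371 = \frac{14474273}{1170}$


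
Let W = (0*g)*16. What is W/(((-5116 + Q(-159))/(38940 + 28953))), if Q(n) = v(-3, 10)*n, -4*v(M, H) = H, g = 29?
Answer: 0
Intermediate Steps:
v(M, H) = -H/4
Q(n) = -5*n/2 (Q(n) = (-1/4*10)*n = -5*n/2)
W = 0 (W = (0*29)*16 = 0*16 = 0)
W/(((-5116 + Q(-159))/(38940 + 28953))) = 0/(((-5116 - 5/2*(-159))/(38940 + 28953))) = 0/(((-5116 + 795/2)/67893)) = 0/((-9437/2*1/67893)) = 0/(-9437/135786) = 0*(-135786/9437) = 0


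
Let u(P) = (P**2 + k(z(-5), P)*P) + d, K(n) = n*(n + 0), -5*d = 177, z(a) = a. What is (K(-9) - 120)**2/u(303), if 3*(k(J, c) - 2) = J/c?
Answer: 22815/1385669 ≈ 0.016465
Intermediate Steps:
d = -177/5 (d = -1/5*177 = -177/5 ≈ -35.400)
k(J, c) = 2 + J/(3*c) (k(J, c) = 2 + (J/c)/3 = 2 + J/(3*c))
K(n) = n**2 (K(n) = n*n = n**2)
u(P) = -177/5 + P**2 + P*(2 - 5/(3*P)) (u(P) = (P**2 + (2 + (1/3)*(-5)/P)*P) - 177/5 = (P**2 + (2 - 5/(3*P))*P) - 177/5 = (P**2 + P*(2 - 5/(3*P))) - 177/5 = -177/5 + P**2 + P*(2 - 5/(3*P)))
(K(-9) - 120)**2/u(303) = ((-9)**2 - 120)**2/(-556/15 + 303**2 + 2*303) = (81 - 120)**2/(-556/15 + 91809 + 606) = (-39)**2/(1385669/15) = 1521*(15/1385669) = 22815/1385669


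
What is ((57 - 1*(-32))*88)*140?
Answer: 1096480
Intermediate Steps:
((57 - 1*(-32))*88)*140 = ((57 + 32)*88)*140 = (89*88)*140 = 7832*140 = 1096480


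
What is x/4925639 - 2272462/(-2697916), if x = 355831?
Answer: 6076664800707/6644480134162 ≈ 0.91454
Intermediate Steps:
x/4925639 - 2272462/(-2697916) = 355831/4925639 - 2272462/(-2697916) = 355831*(1/4925639) - 2272462*(-1/2697916) = 355831/4925639 + 1136231/1348958 = 6076664800707/6644480134162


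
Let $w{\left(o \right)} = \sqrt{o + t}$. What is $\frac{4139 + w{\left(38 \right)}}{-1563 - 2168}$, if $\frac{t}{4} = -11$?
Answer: $- \frac{4139}{3731} - \frac{i \sqrt{6}}{3731} \approx -1.1094 - 0.00065652 i$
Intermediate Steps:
$t = -44$ ($t = 4 \left(-11\right) = -44$)
$w{\left(o \right)} = \sqrt{-44 + o}$ ($w{\left(o \right)} = \sqrt{o - 44} = \sqrt{-44 + o}$)
$\frac{4139 + w{\left(38 \right)}}{-1563 - 2168} = \frac{4139 + \sqrt{-44 + 38}}{-1563 - 2168} = \frac{4139 + \sqrt{-6}}{-3731} = \left(4139 + i \sqrt{6}\right) \left(- \frac{1}{3731}\right) = - \frac{4139}{3731} - \frac{i \sqrt{6}}{3731}$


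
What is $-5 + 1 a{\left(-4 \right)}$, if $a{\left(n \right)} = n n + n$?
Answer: $7$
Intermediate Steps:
$a{\left(n \right)} = n + n^{2}$ ($a{\left(n \right)} = n^{2} + n = n + n^{2}$)
$-5 + 1 a{\left(-4 \right)} = -5 + 1 \left(- 4 \left(1 - 4\right)\right) = -5 + 1 \left(\left(-4\right) \left(-3\right)\right) = -5 + 1 \cdot 12 = -5 + 12 = 7$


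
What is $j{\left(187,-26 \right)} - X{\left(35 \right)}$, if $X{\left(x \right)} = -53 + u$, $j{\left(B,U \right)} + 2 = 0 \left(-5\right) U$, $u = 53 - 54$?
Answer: $52$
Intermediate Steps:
$u = -1$
$j{\left(B,U \right)} = -2$ ($j{\left(B,U \right)} = -2 + 0 \left(-5\right) U = -2 + 0 U = -2 + 0 = -2$)
$X{\left(x \right)} = -54$ ($X{\left(x \right)} = -53 - 1 = -54$)
$j{\left(187,-26 \right)} - X{\left(35 \right)} = -2 - -54 = -2 + 54 = 52$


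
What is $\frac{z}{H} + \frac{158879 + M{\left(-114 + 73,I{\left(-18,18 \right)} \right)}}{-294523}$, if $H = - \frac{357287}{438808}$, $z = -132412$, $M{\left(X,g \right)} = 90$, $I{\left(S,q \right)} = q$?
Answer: $\frac{2444677729078215}{15032748443} \approx 1.6262 \cdot 10^{5}$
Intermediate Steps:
$H = - \frac{357287}{438808}$ ($H = \left(-357287\right) \frac{1}{438808} = - \frac{357287}{438808} \approx -0.81422$)
$\frac{z}{H} + \frac{158879 + M{\left(-114 + 73,I{\left(-18,18 \right)} \right)}}{-294523} = - \frac{132412}{- \frac{357287}{438808}} + \frac{158879 + 90}{-294523} = \left(-132412\right) \left(- \frac{438808}{357287}\right) + 158969 \left(- \frac{1}{294523}\right) = \frac{8300492128}{51041} - \frac{158969}{294523} = \frac{2444677729078215}{15032748443}$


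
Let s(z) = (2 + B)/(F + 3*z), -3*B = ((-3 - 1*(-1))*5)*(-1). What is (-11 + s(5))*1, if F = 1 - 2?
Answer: -233/21 ≈ -11.095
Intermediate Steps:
B = -10/3 (B = -(-3 - 1*(-1))*5*(-1)/3 = -(-3 + 1)*5*(-1)/3 = -(-2*5)*(-1)/3 = -(-10)*(-1)/3 = -⅓*10 = -10/3 ≈ -3.3333)
F = -1
s(z) = -4/(3*(-1 + 3*z)) (s(z) = (2 - 10/3)/(-1 + 3*z) = -4/(3*(-1 + 3*z)))
(-11 + s(5))*1 = (-11 - 4/(-3 + 9*5))*1 = (-11 - 4/(-3 + 45))*1 = (-11 - 4/42)*1 = (-11 - 4*1/42)*1 = (-11 - 2/21)*1 = -233/21*1 = -233/21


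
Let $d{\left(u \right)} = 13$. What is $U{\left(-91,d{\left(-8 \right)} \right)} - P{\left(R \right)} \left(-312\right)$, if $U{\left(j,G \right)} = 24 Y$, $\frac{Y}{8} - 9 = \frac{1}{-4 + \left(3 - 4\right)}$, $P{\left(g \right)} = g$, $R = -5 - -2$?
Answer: $\frac{3768}{5} \approx 753.6$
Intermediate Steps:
$R = -3$ ($R = -5 + 2 = -3$)
$Y = \frac{352}{5}$ ($Y = 72 + \frac{8}{-4 + \left(3 - 4\right)} = 72 + \frac{8}{-4 - 1} = 72 + \frac{8}{-5} = 72 + 8 \left(- \frac{1}{5}\right) = 72 - \frac{8}{5} = \frac{352}{5} \approx 70.4$)
$U{\left(j,G \right)} = \frac{8448}{5}$ ($U{\left(j,G \right)} = 24 \cdot \frac{352}{5} = \frac{8448}{5}$)
$U{\left(-91,d{\left(-8 \right)} \right)} - P{\left(R \right)} \left(-312\right) = \frac{8448}{5} - \left(-3\right) \left(-312\right) = \frac{8448}{5} - 936 = \frac{3768}{5}$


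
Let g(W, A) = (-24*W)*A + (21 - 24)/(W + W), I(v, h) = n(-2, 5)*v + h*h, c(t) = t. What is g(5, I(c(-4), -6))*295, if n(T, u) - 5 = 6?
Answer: 566223/2 ≈ 2.8311e+5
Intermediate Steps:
n(T, u) = 11 (n(T, u) = 5 + 6 = 11)
I(v, h) = h² + 11*v (I(v, h) = 11*v + h*h = 11*v + h² = h² + 11*v)
g(W, A) = -3/(2*W) - 24*A*W (g(W, A) = -24*A*W - 3*1/(2*W) = -24*A*W - 3/(2*W) = -3/(2*W) - 24*A*W)
g(5, I(c(-4), -6))*295 = (-3/2/5 - 24*((-6)² + 11*(-4))*5)*295 = (-3/2*⅕ - 24*(36 - 44)*5)*295 = (-3/10 - 24*(-8)*5)*295 = (-3/10 + 960)*295 = (9597/10)*295 = 566223/2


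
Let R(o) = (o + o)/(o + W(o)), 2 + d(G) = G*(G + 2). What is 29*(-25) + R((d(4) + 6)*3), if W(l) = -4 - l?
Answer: -767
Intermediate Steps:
d(G) = -2 + G*(2 + G) (d(G) = -2 + G*(G + 2) = -2 + G*(2 + G))
R(o) = -o/2 (R(o) = (o + o)/(o + (-4 - o)) = (2*o)/(-4) = (2*o)*(-¼) = -o/2)
29*(-25) + R((d(4) + 6)*3) = 29*(-25) - ((-2 + 4² + 2*4) + 6)*3/2 = -725 - ((-2 + 16 + 8) + 6)*3/2 = -725 - (22 + 6)*3/2 = -725 - 14*3 = -725 - ½*84 = -725 - 42 = -767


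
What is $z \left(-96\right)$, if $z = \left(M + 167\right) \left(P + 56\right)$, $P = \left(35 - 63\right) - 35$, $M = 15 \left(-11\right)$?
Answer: $1344$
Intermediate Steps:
$M = -165$
$P = -63$ ($P = -28 - 35 = -63$)
$z = -14$ ($z = \left(-165 + 167\right) \left(-63 + 56\right) = 2 \left(-7\right) = -14$)
$z \left(-96\right) = \left(-14\right) \left(-96\right) = 1344$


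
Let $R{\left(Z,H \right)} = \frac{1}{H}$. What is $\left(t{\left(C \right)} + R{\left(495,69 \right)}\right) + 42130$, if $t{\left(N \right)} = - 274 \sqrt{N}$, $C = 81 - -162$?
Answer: $\frac{2906971}{69} - 2466 \sqrt{3} \approx 37859.0$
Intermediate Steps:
$C = 243$ ($C = 81 + 162 = 243$)
$\left(t{\left(C \right)} + R{\left(495,69 \right)}\right) + 42130 = \left(- 274 \sqrt{243} + \frac{1}{69}\right) + 42130 = \left(- 274 \cdot 9 \sqrt{3} + \frac{1}{69}\right) + 42130 = \left(- 2466 \sqrt{3} + \frac{1}{69}\right) + 42130 = \left(\frac{1}{69} - 2466 \sqrt{3}\right) + 42130 = \frac{2906971}{69} - 2466 \sqrt{3}$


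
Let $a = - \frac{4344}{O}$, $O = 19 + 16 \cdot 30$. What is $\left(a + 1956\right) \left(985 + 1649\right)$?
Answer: $\frac{2559457800}{499} \approx 5.1292 \cdot 10^{6}$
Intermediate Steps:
$O = 499$ ($O = 19 + 480 = 499$)
$a = - \frac{4344}{499} \approx -8.7054$
$\left(a + 1956\right) \left(985 + 1649\right) = \left(- \frac{4344}{499} + 1956\right) \left(985 + 1649\right) = \frac{971700}{499} \cdot 2634 = \frac{2559457800}{499}$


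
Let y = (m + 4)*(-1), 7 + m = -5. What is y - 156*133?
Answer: -20740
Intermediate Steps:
m = -12 (m = -7 - 5 = -12)
y = 8 (y = (-12 + 4)*(-1) = -8*(-1) = 8)
y - 156*133 = 8 - 156*133 = 8 - 20748 = -20740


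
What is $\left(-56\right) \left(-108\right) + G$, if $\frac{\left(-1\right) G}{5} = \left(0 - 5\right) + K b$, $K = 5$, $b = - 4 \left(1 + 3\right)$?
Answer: $6473$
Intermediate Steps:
$b = -16$ ($b = \left(-4\right) 4 = -16$)
$G = 425$ ($G = - 5 \left(\left(0 - 5\right) + 5 \left(-16\right)\right) = - 5 \left(-5 - 80\right) = \left(-5\right) \left(-85\right) = 425$)
$\left(-56\right) \left(-108\right) + G = \left(-56\right) \left(-108\right) + 425 = 6048 + 425 = 6473$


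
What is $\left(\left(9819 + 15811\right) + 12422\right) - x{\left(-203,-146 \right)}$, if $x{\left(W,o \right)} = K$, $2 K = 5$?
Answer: $\frac{76099}{2} \approx 38050.0$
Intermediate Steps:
$K = \frac{5}{2}$ ($K = \frac{1}{2} \cdot 5 = \frac{5}{2} \approx 2.5$)
$x{\left(W,o \right)} = \frac{5}{2}$
$\left(\left(9819 + 15811\right) + 12422\right) - x{\left(-203,-146 \right)} = \left(\left(9819 + 15811\right) + 12422\right) - \frac{5}{2} = \left(25630 + 12422\right) - \frac{5}{2} = 38052 - \frac{5}{2} = \frac{76099}{2}$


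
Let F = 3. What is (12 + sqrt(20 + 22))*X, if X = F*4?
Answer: 144 + 12*sqrt(42) ≈ 221.77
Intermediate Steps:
X = 12 (X = 3*4 = 12)
(12 + sqrt(20 + 22))*X = (12 + sqrt(20 + 22))*12 = (12 + sqrt(42))*12 = 144 + 12*sqrt(42)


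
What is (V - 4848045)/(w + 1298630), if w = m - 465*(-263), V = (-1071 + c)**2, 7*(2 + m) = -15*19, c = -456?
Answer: -1467851/828848 ≈ -1.7710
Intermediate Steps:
m = -299/7 (m = -2 + (-15*19)/7 = -2 + (1/7)*(-285) = -2 - 285/7 = -299/7 ≈ -42.714)
V = 2331729 (V = (-1071 - 456)**2 = (-1527)**2 = 2331729)
w = 855766/7 (w = -299/7 - 465*(-263) = -299/7 + 122295 = 855766/7 ≈ 1.2225e+5)
(V - 4848045)/(w + 1298630) = (2331729 - 4848045)/(855766/7 + 1298630) = -2516316/9946176/7 = -2516316*7/9946176 = -1467851/828848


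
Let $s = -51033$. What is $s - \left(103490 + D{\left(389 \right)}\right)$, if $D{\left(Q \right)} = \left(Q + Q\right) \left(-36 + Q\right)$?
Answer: $-429157$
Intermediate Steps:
$D{\left(Q \right)} = 2 Q \left(-36 + Q\right)$
$s - \left(103490 + D{\left(389 \right)}\right) = -51033 - \left(103490 + 2 \cdot 389 \left(-36 + 389\right)\right) = -51033 - \left(103490 + 2 \cdot 389 \cdot 353\right) = -51033 - \left(103490 + 274634\right) = -51033 - 378124 = -429157$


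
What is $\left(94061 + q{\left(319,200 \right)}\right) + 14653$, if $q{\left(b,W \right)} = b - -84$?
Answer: $109117$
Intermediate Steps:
$q{\left(b,W \right)} = 84 + b$ ($q{\left(b,W \right)} = b + 84 = 84 + b$)
$\left(94061 + q{\left(319,200 \right)}\right) + 14653 = \left(94061 + \left(84 + 319\right)\right) + 14653 = \left(94061 + 403\right) + 14653 = 94464 + 14653 = 109117$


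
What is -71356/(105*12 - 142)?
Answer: -35678/559 ≈ -63.825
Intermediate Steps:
-71356/(105*12 - 142) = -71356/(1260 - 142) = -71356/1118 = -71356*1/1118 = -35678/559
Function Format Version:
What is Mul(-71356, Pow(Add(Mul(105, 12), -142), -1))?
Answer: Rational(-35678, 559) ≈ -63.825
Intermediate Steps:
Mul(-71356, Pow(Add(Mul(105, 12), -142), -1)) = Mul(-71356, Pow(Add(1260, -142), -1)) = Mul(-71356, Pow(1118, -1)) = Mul(-71356, Rational(1, 1118)) = Rational(-35678, 559)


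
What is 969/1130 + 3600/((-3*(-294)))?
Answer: 273481/55370 ≈ 4.9392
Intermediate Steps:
969/1130 + 3600/((-3*(-294))) = 969*(1/1130) + 3600/882 = 969/1130 + 3600*(1/882) = 969/1130 + 200/49 = 273481/55370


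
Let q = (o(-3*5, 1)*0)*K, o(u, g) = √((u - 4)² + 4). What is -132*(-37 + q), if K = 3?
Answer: 4884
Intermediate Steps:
o(u, g) = √(4 + (-4 + u)²) (o(u, g) = √((-4 + u)² + 4) = √(4 + (-4 + u)²))
q = 0 (q = (√(4 + (-4 - 3*5)²)*0)*3 = (√(4 + (-4 - 15)²)*0)*3 = (√(4 + (-19)²)*0)*3 = (√(4 + 361)*0)*3 = (√365*0)*3 = 0*3 = 0)
-132*(-37 + q) = -132*(-37 + 0) = -132*(-37) = 4884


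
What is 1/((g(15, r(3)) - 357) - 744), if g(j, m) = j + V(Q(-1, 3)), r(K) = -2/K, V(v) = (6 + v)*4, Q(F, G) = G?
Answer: -1/1050 ≈ -0.00095238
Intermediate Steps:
V(v) = 24 + 4*v
g(j, m) = 36 + j (g(j, m) = j + (24 + 4*3) = j + (24 + 12) = j + 36 = 36 + j)
1/((g(15, r(3)) - 357) - 744) = 1/(((36 + 15) - 357) - 744) = 1/((51 - 357) - 744) = 1/(-306 - 744) = 1/(-1050) = -1/1050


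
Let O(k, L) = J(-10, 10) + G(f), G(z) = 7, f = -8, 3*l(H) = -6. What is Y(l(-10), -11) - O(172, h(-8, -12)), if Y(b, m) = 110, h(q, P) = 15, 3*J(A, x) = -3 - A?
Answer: 302/3 ≈ 100.67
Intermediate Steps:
J(A, x) = -1 - A/3 (J(A, x) = (-3 - A)/3 = -1 - A/3)
l(H) = -2 (l(H) = (1/3)*(-6) = -2)
O(k, L) = 28/3 (O(k, L) = (-1 - 1/3*(-10)) + 7 = (-1 + 10/3) + 7 = 7/3 + 7 = 28/3)
Y(l(-10), -11) - O(172, h(-8, -12)) = 110 - 1*28/3 = 110 - 28/3 = 302/3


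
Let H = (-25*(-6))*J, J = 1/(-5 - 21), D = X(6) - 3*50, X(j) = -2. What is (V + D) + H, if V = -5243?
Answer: -70210/13 ≈ -5400.8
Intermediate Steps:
D = -152 (D = -2 - 3*50 = -2 - 150 = -152)
J = -1/26 (J = 1/(-26) = -1/26 ≈ -0.038462)
H = -75/13 (H = -25*(-6)*(-1/26) = 150*(-1/26) = -75/13 ≈ -5.7692)
(V + D) + H = (-5243 - 152) - 75/13 = -5395 - 75/13 = -70210/13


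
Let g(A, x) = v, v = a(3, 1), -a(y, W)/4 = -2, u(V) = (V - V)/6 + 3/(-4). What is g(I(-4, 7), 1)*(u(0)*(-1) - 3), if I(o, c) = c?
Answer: -18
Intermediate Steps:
u(V) = -3/4 (u(V) = 0*(1/6) + 3*(-1/4) = 0 - 3/4 = -3/4)
a(y, W) = 8 (a(y, W) = -4*(-2) = 8)
v = 8
g(A, x) = 8
g(I(-4, 7), 1)*(u(0)*(-1) - 3) = 8*(-3/4*(-1) - 3) = 8*(3/4 - 3) = 8*(-9/4) = -18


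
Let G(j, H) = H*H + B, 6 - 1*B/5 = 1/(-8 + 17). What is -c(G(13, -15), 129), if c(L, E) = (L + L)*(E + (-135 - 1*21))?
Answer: 13740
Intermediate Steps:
B = 265/9 (B = 30 - 5/(-8 + 17) = 30 - 5/9 = 265/9 ≈ 29.444)
G(j, H) = 265/9 + H**2 (G(j, H) = H*H + 265/9 = H**2 + 265/9 = 265/9 + H**2)
c(L, E) = 2*L*(-156 + E) (c(L, E) = (2*L)*(E + (-135 - 21)) = (2*L)*(E - 156) = (2*L)*(-156 + E) = 2*L*(-156 + E))
-c(G(13, -15), 129) = -2*(265/9 + (-15)**2)*(-156 + 129) = -2*(265/9 + 225)*(-27) = -2*2290*(-27)/9 = -1*(-13740) = 13740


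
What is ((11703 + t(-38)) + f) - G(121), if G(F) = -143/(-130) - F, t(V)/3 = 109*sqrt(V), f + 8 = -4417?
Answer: 73979/10 + 327*I*sqrt(38) ≈ 7397.9 + 2015.8*I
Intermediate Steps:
f = -4425 (f = -8 - 4417 = -4425)
t(V) = 327*sqrt(V) (t(V) = 3*(109*sqrt(V)) = 327*sqrt(V))
G(F) = 11/10 - F (G(F) = -143*(-1/130) - F = 11/10 - F)
((11703 + t(-38)) + f) - G(121) = ((11703 + 327*sqrt(-38)) - 4425) - (11/10 - 1*121) = ((11703 + 327*(I*sqrt(38))) - 4425) - (11/10 - 121) = ((11703 + 327*I*sqrt(38)) - 4425) - 1*(-1199/10) = (7278 + 327*I*sqrt(38)) + 1199/10 = 73979/10 + 327*I*sqrt(38)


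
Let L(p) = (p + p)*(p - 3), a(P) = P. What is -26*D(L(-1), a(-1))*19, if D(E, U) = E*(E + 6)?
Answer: -55328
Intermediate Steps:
L(p) = 2*p*(-3 + p) (L(p) = (2*p)*(-3 + p) = 2*p*(-3 + p))
D(E, U) = E*(6 + E)
-26*D(L(-1), a(-1))*19 = -26*2*(-1)*(-3 - 1)*(6 + 2*(-1)*(-3 - 1))*19 = -26*2*(-1)*(-4)*(6 + 2*(-1)*(-4))*19 = -208*(6 + 8)*19 = -208*14*19 = -26*112*19 = -2912*19 = -55328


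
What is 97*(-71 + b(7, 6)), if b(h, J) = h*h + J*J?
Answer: 1358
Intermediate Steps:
b(h, J) = J² + h² (b(h, J) = h² + J² = J² + h²)
97*(-71 + b(7, 6)) = 97*(-71 + (6² + 7²)) = 97*(-71 + (36 + 49)) = 97*(-71 + 85) = 97*14 = 1358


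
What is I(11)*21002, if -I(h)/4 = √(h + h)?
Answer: -84008*√22 ≈ -3.9403e+5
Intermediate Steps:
I(h) = -4*√2*√h (I(h) = -4*√(h + h) = -4*√2*√h)
I(11)*21002 = -4*√2*√11*21002 = -4*√22*21002 = -84008*√22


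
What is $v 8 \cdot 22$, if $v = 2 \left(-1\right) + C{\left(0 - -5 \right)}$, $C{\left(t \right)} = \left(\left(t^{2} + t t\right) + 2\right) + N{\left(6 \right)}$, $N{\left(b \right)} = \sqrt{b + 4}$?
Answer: $8800 + 176 \sqrt{10} \approx 9356.6$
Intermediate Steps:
$N{\left(b \right)} = \sqrt{4 + b}$
$C{\left(t \right)} = 2 + \sqrt{10} + 2 t^{2}$ ($C{\left(t \right)} = \left(\left(t^{2} + t t\right) + 2\right) + \sqrt{4 + 6} = \left(\left(t^{2} + t^{2}\right) + 2\right) + \sqrt{10} = \left(2 t^{2} + 2\right) + \sqrt{10} = \left(2 + 2 t^{2}\right) + \sqrt{10} = 2 + \sqrt{10} + 2 t^{2}$)
$v = 50 + \sqrt{10}$ ($v = 2 \left(-1\right) + \left(2 + \sqrt{10} + 2 \left(0 - -5\right)^{2}\right) = -2 + \left(2 + \sqrt{10} + 2 \left(0 + 5\right)^{2}\right) = -2 + \left(2 + \sqrt{10} + 2 \cdot 5^{2}\right) = -2 + \left(2 + \sqrt{10} + 2 \cdot 25\right) = -2 + \left(2 + \sqrt{10} + 50\right) = -2 + \left(52 + \sqrt{10}\right) = 50 + \sqrt{10} \approx 53.162$)
$v 8 \cdot 22 = \left(50 + \sqrt{10}\right) 8 \cdot 22 = \left(400 + 8 \sqrt{10}\right) 22 = 8800 + 176 \sqrt{10}$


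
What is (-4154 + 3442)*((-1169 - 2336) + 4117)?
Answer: -435744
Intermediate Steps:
(-4154 + 3442)*((-1169 - 2336) + 4117) = -712*(-3505 + 4117) = -712*612 = -435744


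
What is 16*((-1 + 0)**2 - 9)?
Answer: -128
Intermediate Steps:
16*((-1 + 0)**2 - 9) = 16*((-1)**2 - 9) = 16*(1 - 9) = 16*(-8) = -128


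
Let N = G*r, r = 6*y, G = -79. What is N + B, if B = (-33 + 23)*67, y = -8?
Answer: 3122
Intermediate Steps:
r = -48 (r = 6*(-8) = -48)
N = 3792 (N = -79*(-48) = 3792)
B = -670 (B = -10*67 = -670)
N + B = 3792 - 670 = 3122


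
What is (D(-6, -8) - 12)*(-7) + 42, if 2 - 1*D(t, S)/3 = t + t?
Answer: -168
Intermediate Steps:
D(t, S) = 6 - 6*t (D(t, S) = 6 - 3*(t + t) = 6 - 6*t)
(D(-6, -8) - 12)*(-7) + 42 = ((6 - 6*(-6)) - 12)*(-7) + 42 = ((6 + 36) - 12)*(-7) + 42 = (42 - 12)*(-7) + 42 = 30*(-7) + 42 = -210 + 42 = -168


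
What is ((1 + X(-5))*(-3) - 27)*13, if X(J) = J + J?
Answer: 0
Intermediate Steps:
X(J) = 2*J
((1 + X(-5))*(-3) - 27)*13 = ((1 + 2*(-5))*(-3) - 27)*13 = ((1 - 10)*(-3) - 27)*13 = (-9*(-3) - 27)*13 = (27 - 27)*13 = 0*13 = 0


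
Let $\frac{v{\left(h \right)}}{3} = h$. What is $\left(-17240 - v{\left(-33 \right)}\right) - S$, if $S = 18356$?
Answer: $-35497$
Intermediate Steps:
$v{\left(h \right)} = 3 h$
$\left(-17240 - v{\left(-33 \right)}\right) - S = \left(-17240 - 3 \left(-33\right)\right) - 18356 = \left(-17240 - -99\right) - 18356 = \left(-17240 + 99\right) - 18356 = -17141 - 18356 = -35497$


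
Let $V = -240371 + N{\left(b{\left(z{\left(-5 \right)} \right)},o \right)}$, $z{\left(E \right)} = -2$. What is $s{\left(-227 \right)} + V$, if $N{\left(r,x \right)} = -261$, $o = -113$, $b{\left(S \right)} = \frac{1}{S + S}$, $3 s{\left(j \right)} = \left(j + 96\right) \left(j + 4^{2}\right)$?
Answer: $- \frac{694255}{3} \approx -2.3142 \cdot 10^{5}$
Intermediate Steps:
$s{\left(j \right)} = \frac{\left(16 + j\right) \left(96 + j\right)}{3}$ ($s{\left(j \right)} = \frac{\left(j + 96\right) \left(j + 4^{2}\right)}{3} = \frac{\left(96 + j\right) \left(j + 16\right)}{3} = \frac{\left(96 + j\right) \left(16 + j\right)}{3} = \frac{\left(16 + j\right) \left(96 + j\right)}{3}$)
$b{\left(S \right)} = \frac{1}{2 S}$
$V = -240632$ ($V = -240371 - 261 = -240632$)
$s{\left(-227 \right)} + V = \left(512 + \frac{\left(-227\right)^{2}}{3} + \frac{112}{3} \left(-227\right)\right) - 240632 = \left(512 + \frac{1}{3} \cdot 51529 - \frac{25424}{3}\right) - 240632 = \left(512 + \frac{51529}{3} - \frac{25424}{3}\right) - 240632 = \frac{27641}{3} - 240632 = - \frac{694255}{3}$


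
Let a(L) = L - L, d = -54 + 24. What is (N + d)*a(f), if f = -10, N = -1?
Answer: 0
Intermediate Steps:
d = -30
a(L) = 0
(N + d)*a(f) = (-1 - 30)*0 = -31*0 = 0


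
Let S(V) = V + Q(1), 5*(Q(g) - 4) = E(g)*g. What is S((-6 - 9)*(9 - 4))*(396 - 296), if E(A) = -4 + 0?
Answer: -7180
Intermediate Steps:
E(A) = -4
Q(g) = 4 - 4*g/5 (Q(g) = 4 + (-4*g)/5 = 4 - 4*g/5)
S(V) = 16/5 + V (S(V) = V + (4 - ⅘*1) = V + (4 - ⅘) = V + 16/5 = 16/5 + V)
S((-6 - 9)*(9 - 4))*(396 - 296) = (16/5 + (-6 - 9)*(9 - 4))*(396 - 296) = (16/5 - 15*5)*100 = (16/5 - 75)*100 = -359/5*100 = -7180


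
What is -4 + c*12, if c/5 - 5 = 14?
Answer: 1136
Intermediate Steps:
c = 95 (c = 25 + 5*14 = 25 + 70 = 95)
-4 + c*12 = -4 + 95*12 = -4 + 1140 = 1136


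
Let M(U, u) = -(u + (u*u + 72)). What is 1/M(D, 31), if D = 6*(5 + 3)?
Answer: -1/1064 ≈ -0.00093985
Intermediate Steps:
D = 48 (D = 6*8 = 48)
M(U, u) = -72 - u - u² (M(U, u) = -(u + (u² + 72)) = -(u + (72 + u²)) = -(72 + u + u²) = -72 - u - u²)
1/M(D, 31) = 1/(-72 - 1*31 - 1*31²) = 1/(-72 - 31 - 1*961) = 1/(-72 - 31 - 961) = 1/(-1064) = -1/1064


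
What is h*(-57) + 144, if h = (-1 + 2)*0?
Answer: 144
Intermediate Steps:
h = 0 (h = 1*0 = 0)
h*(-57) + 144 = 0*(-57) + 144 = 0 + 144 = 144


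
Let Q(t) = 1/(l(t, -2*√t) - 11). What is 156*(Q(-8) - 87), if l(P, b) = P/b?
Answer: 156*(-87*√2 + 958*I)/(√2 - 11*I) ≈ -13586.0 + 1.7936*I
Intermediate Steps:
Q(t) = 1/(-11 - √t/2) (Q(t) = 1/(t/((-2*√t)) - 11) = 1/(t*(-1/(2*√t)) - 11) = 1/(-√t/2 - 11) = 1/(-11 - √t/2))
156*(Q(-8) - 87) = 156*(-2/(22 + √(-8)) - 87) = 156*(-2/(22 + 2*I*√2) - 87) = 156*(-87 - 2/(22 + 2*I*√2)) = -13572 - 312/(22 + 2*I*√2)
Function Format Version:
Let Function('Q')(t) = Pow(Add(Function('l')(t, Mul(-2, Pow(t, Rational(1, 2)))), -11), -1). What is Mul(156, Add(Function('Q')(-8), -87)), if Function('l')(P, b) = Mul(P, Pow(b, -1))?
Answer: Mul(156, Pow(Add(Pow(2, Rational(1, 2)), Mul(-11, I)), -1), Add(Mul(-87, Pow(2, Rational(1, 2))), Mul(958, I))) ≈ Add(-13586., Mul(1.7936, I))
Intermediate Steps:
Function('Q')(t) = Pow(Add(-11, Mul(Rational(-1, 2), Pow(t, Rational(1, 2)))), -1) (Function('Q')(t) = Pow(Add(Mul(t, Pow(Mul(-2, Pow(t, Rational(1, 2))), -1)), -11), -1) = Pow(Add(Mul(t, Mul(Rational(-1, 2), Pow(t, Rational(-1, 2)))), -11), -1) = Pow(Add(Mul(Rational(-1, 2), Pow(t, Rational(1, 2))), -11), -1) = Pow(Add(-11, Mul(Rational(-1, 2), Pow(t, Rational(1, 2)))), -1))
Mul(156, Add(Function('Q')(-8), -87)) = Mul(156, Add(Mul(-2, Pow(Add(22, Pow(-8, Rational(1, 2))), -1)), -87)) = Mul(156, Add(Mul(-2, Pow(Add(22, Mul(2, I, Pow(2, Rational(1, 2)))), -1)), -87)) = Mul(156, Add(-87, Mul(-2, Pow(Add(22, Mul(2, I, Pow(2, Rational(1, 2)))), -1)))) = Add(-13572, Mul(-312, Pow(Add(22, Mul(2, I, Pow(2, Rational(1, 2)))), -1)))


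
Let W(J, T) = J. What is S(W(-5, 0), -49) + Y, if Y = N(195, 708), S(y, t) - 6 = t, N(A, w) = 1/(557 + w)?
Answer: -54394/1265 ≈ -42.999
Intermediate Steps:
S(y, t) = 6 + t
Y = 1/1265 (Y = 1/(557 + 708) = 1/1265 ≈ 0.00079051)
S(W(-5, 0), -49) + Y = (6 - 49) + 1/1265 = -43 + 1/1265 = -54394/1265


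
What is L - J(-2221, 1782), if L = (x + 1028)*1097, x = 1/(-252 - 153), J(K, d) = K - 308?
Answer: 457748128/405 ≈ 1.1302e+6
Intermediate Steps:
J(K, d) = -308 + K
x = -1/405 (x = 1/(-405) = -1/405 ≈ -0.0024691)
L = 456723883/405 (L = (-1/405 + 1028)*1097 = (416339/405)*1097 = 456723883/405 ≈ 1.1277e+6)
L - J(-2221, 1782) = 456723883/405 - (-308 - 2221) = 456723883/405 - 1*(-2529) = 456723883/405 + 2529 = 457748128/405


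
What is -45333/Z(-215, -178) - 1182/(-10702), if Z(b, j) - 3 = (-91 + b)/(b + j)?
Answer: -3530808792/294305 ≈ -11997.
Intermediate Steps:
Z(b, j) = 3 + (-91 + b)/(b + j)
-45333/Z(-215, -178) - 1182/(-10702) = -45333*(-215 - 178)/(-91 + 3*(-178) + 4*(-215)) - 1182/(-10702) = -45333*(-393/(-91 - 534 - 860)) - 1182*(-1/10702) = -45333/((-1/393*(-1485))) + 591/5351 = -45333/495/131 + 591/5351 = -45333*131/495 + 591/5351 = -659847/55 + 591/5351 = -3530808792/294305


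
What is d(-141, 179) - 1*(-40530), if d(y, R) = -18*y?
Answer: 43068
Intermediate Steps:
d(-141, 179) - 1*(-40530) = -18*(-141) - 1*(-40530) = 2538 + 40530 = 43068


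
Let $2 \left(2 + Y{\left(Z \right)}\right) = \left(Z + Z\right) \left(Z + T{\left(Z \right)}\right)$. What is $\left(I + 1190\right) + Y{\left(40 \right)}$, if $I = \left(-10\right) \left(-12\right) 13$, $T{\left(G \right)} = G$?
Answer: $5948$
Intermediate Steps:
$Y{\left(Z \right)} = -2 + 2 Z^{2}$ ($Y{\left(Z \right)} = -2 + \frac{\left(Z + Z\right) \left(Z + Z\right)}{2} = -2 + \frac{2 Z 2 Z}{2} = -2 + \frac{4 Z^{2}}{2} = -2 + 2 Z^{2}$)
$I = 1560$ ($I = 120 \cdot 13 = 1560$)
$\left(I + 1190\right) + Y{\left(40 \right)} = \left(1560 + 1190\right) - \left(2 - 2 \cdot 40^{2}\right) = 2750 + \left(-2 + 2 \cdot 1600\right) = 2750 + \left(-2 + 3200\right) = 2750 + 3198 = 5948$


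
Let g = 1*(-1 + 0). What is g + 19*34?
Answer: 645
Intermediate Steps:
g = -1 (g = 1*(-1) = -1)
g + 19*34 = -1 + 19*34 = -1 + 646 = 645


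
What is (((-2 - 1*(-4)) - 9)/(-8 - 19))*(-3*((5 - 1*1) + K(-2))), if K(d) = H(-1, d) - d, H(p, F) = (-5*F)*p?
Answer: 28/9 ≈ 3.1111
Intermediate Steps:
H(p, F) = -5*F*p
K(d) = 4*d (K(d) = -5*d*(-1) - d = 5*d - d = 4*d)
(((-2 - 1*(-4)) - 9)/(-8 - 19))*(-3*((5 - 1*1) + K(-2))) = (((-2 - 1*(-4)) - 9)/(-8 - 19))*(-3*((5 - 1*1) + 4*(-2))) = (((-2 + 4) - 9)/(-27))*(-3*((5 - 1) - 8)) = ((2 - 9)*(-1/27))*(-3*(4 - 8)) = (-7*(-1/27))*(-3*(-4)) = (7/27)*12 = 28/9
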